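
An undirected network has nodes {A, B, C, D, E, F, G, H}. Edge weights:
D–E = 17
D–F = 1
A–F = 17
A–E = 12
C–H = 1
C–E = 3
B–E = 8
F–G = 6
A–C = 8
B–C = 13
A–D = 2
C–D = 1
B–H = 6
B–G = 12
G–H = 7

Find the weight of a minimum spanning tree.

20

Prim, starting at G.
Step 1: cheapest edge leaving the tree is F–G (6); add F.
Step 2: cheapest edge leaving the tree is D–F (1); add D.
Step 3: cheapest edge leaving the tree is C–D (1); add C.
Step 4: cheapest edge leaving the tree is C–H (1); add H.
Step 5: cheapest edge leaving the tree is A–D (2); add A.
Step 6: cheapest edge leaving the tree is C–E (3); add E.
Step 7: cheapest edge leaving the tree is B–H (6); add B.
MST edges: F–G, D–F, C–D, C–H, A–D, C–E, B–H; total weight 6+1+1+1+2+3+6 = 20.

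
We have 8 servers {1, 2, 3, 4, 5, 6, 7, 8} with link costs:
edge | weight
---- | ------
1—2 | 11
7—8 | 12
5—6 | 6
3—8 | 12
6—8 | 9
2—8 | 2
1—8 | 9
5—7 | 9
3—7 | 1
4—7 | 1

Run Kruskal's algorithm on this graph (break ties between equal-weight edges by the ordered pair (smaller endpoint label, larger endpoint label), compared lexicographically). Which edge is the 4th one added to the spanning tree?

5-6

Kruskal's algorithm — process edges by increasing weight (ties by edge label):
3—7 (1): add — endpoints in different components.
4—7 (1): add — endpoints in different components.
2—8 (2): add — endpoints in different components.
5—6 (6): add — endpoints in different components.
1—8 (9): add — endpoints in different components.
5—7 (9): add — endpoints in different components.
6—8 (9): add — endpoints in different components.
The 4th edge added is 5—6.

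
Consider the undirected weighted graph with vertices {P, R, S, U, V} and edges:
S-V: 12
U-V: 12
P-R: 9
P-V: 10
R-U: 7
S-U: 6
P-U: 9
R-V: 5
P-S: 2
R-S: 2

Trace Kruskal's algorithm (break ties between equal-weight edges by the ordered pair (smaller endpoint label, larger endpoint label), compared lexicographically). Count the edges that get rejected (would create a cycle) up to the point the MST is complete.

Kruskal's algorithm — process edges by increasing weight (ties by edge label):
P-S (2): add. Components now {P,S} {V} {U} {R}
R-S (2): add. Components now {P,R,S} {V} {U}
R-V (5): add. Components now {P,R,S,V} {U}
S-U (6): add. Components now {P,R,S,U,V}
Edges rejected before the tree was complete: 0.

0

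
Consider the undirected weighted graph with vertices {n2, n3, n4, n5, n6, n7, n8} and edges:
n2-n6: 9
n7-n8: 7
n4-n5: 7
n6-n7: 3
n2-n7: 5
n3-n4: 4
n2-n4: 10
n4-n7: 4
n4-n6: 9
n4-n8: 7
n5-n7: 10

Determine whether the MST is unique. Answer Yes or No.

Kruskal: consider edges lightest-first.
n6-n7 (3): add. Components now {n4} {n6,n7} {n8} {n3} {n2} {n5}
n3-n4 (4): add. Components now {n3,n4} {n6,n7} {n8} {n2} {n5}
n4-n7 (4): add. Components now {n3,n4,n6,n7} {n8} {n2} {n5}
n2-n7 (5): add. Components now {n2,n3,n4,n6,n7} {n8} {n5}
n4-n5 (7): add. Components now {n2,n3,n4,n5,n6,n7} {n8}
n4-n8 (7): add. Components now {n2,n3,n4,n5,n6,n7,n8}
Non-tree edge n7-n8 has weight 7, equal to the heaviest edge on its tree cycle — swapping gives another MST of the same weight. Not unique.

No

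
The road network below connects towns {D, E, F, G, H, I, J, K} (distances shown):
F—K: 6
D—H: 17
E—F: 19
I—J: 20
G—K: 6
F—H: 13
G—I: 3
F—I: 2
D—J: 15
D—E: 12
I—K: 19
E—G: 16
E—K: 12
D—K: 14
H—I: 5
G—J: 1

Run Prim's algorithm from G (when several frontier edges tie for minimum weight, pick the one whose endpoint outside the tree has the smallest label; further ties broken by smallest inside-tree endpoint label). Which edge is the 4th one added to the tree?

H-I

Prim, starting at G.
Step 1: cheapest edge leaving the tree is G—J (1); add J.
Step 2: cheapest edge leaving the tree is G—I (3); add I.
Step 3: cheapest edge leaving the tree is F—I (2); add F.
Step 4: cheapest edge leaving the tree is H—I (5); add H.
Step 5: cheapest edge leaving the tree is F—K (6); add K.
Step 6: cheapest edge leaving the tree is E—K (12); add E.
Step 7: cheapest edge leaving the tree is D—E (12); add D.
The 4th edge added is H—I.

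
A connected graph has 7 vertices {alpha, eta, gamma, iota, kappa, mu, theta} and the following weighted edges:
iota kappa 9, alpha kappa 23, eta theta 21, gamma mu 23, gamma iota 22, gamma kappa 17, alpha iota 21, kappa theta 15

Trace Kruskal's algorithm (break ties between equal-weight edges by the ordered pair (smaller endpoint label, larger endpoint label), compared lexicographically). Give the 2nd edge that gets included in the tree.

Kruskal: consider edges lightest-first.
iota kappa (9): add. Components now {alpha} {theta} {eta} {gamma} {mu} {iota,kappa}
kappa theta (15): add. Components now {alpha} {iota,kappa,theta} {eta} {gamma} {mu}
gamma kappa (17): add. Components now {alpha} {gamma,iota,kappa,theta} {eta} {mu}
alpha iota (21): add. Components now {alpha,gamma,iota,kappa,theta} {eta} {mu}
eta theta (21): add. Components now {alpha,eta,gamma,iota,kappa,theta} {mu}
gamma iota (22): skip — gamma and iota already connected.
alpha kappa (23): skip — alpha and kappa already connected.
gamma mu (23): add. Components now {alpha,eta,gamma,iota,kappa,mu,theta}
The 2nd edge added is kappa theta.

kappa-theta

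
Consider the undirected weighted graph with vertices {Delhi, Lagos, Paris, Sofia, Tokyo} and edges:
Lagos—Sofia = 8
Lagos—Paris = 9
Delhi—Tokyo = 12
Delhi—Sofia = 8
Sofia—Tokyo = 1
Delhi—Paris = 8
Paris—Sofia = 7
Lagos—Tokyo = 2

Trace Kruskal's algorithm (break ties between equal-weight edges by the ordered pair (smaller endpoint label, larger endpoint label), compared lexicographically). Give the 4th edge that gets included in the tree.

Sort edges by weight, then run Kruskal:
Sofia—Tokyo (1): add. Components now {Sofia,Tokyo} {Lagos} {Paris} {Delhi}
Lagos—Tokyo (2): add. Components now {Lagos,Sofia,Tokyo} {Paris} {Delhi}
Paris—Sofia (7): add. Components now {Lagos,Paris,Sofia,Tokyo} {Delhi}
Delhi—Paris (8): add. Components now {Delhi,Lagos,Paris,Sofia,Tokyo}
The 4th edge added is Delhi—Paris.

Delhi-Paris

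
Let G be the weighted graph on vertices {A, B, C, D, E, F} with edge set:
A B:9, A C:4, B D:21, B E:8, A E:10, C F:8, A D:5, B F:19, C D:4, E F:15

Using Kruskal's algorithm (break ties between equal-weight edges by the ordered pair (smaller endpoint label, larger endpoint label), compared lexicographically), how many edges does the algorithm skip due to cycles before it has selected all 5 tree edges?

1

Sort edges by weight, then run Kruskal:
A C (4): add — endpoints in different components.
C D (4): add — endpoints in different components.
A D (5): skip — A and D already connected.
B E (8): add — endpoints in different components.
C F (8): add — endpoints in different components.
A B (9): add — endpoints in different components.
Edges rejected before the tree was complete: 1.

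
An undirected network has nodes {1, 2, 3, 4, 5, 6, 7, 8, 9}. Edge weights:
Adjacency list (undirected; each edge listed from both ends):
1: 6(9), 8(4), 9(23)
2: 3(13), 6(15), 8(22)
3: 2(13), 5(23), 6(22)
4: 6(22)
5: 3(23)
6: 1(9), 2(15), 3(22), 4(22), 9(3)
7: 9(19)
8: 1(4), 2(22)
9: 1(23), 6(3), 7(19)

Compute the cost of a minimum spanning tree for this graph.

108

Prim, starting at 3.
Step 1: frontier [2 3 13, 3 6 22, 3 5 23] → take 2 3 (13); add 2.
Step 2: frontier [2 6 15, 2 8 22, 3 6 22, 3 5 23] → take 2 6 (15); add 6.
Step 3: frontier [2 8 22, 3 5 23, 6 9 3, 1 6 9, 4 6 22] → take 6 9 (3); add 9.
Step 4: frontier [2 8 22, 3 5 23, 1 6 9, 4 6 22, 7 9 19, 1 9 23] → take 1 6 (9); add 1.
Step 5: frontier [1 8 4, 2 8 22, 3 5 23, 4 6 22, 7 9 19] → take 1 8 (4); add 8.
Step 6: frontier [3 5 23, 4 6 22, 7 9 19] → take 7 9 (19); add 7.
Step 7: frontier [3 5 23, 4 6 22] → take 4 6 (22); add 4.
Step 8: frontier [3 5 23] → take 3 5 (23); add 5.
MST edges: 2 3, 2 6, 6 9, 1 6, 1 8, 7 9, 4 6, 3 5; total weight 13+15+3+9+4+19+22+23 = 108.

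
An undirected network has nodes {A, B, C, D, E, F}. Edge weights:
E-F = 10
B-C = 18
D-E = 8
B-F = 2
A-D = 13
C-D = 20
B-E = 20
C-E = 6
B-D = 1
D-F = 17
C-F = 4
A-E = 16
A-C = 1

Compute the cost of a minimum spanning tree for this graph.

Sort edges by weight, then run Kruskal:
A-C (1): add. Components now {A,C} {B} {D} {E} {F}
B-D (1): add. Components now {A,C} {B,D} {E} {F}
B-F (2): add. Components now {A,C} {B,D,F} {E}
C-F (4): add. Components now {A,B,C,D,F} {E}
C-E (6): add. Components now {A,B,C,D,E,F}
MST edges: A-C, B-D, B-F, C-F, C-E; total weight 1+1+2+4+6 = 14.

14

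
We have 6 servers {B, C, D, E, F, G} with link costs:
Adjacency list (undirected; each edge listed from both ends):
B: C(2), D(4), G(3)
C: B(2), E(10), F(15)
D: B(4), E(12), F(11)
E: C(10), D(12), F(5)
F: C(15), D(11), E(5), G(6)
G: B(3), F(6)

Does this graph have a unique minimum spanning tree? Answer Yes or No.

Sort edges by weight, then run Kruskal:
B C (2): add. Components now {B,C} {D} {E} {F} {G}
B G (3): add. Components now {B,C,G} {D} {E} {F}
B D (4): add. Components now {B,C,D,G} {E} {F}
E F (5): add. Components now {B,C,D,G} {E,F}
F G (6): add. Components now {B,C,D,E,F,G}
Every non-tree edge has weight strictly greater than the heaviest edge on the tree path between its endpoints, so the MST is unique.

Yes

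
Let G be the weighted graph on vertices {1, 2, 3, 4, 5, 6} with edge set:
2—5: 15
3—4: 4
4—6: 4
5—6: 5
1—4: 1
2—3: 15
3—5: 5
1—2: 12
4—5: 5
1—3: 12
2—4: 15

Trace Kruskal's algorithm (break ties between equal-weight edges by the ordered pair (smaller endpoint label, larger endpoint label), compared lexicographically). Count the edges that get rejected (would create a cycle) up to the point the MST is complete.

Kruskal: consider edges lightest-first.
1—4 (1): add. Components now {1,4} {2} {3} {5} {6}
3—4 (4): add. Components now {1,3,4} {2} {5} {6}
4—6 (4): add. Components now {1,3,4,6} {2} {5}
3—5 (5): add. Components now {1,3,4,5,6} {2}
4—5 (5): skip — 4 and 5 already connected.
5—6 (5): skip — 5 and 6 already connected.
1—2 (12): add. Components now {1,2,3,4,5,6}
Edges rejected before the tree was complete: 2.

2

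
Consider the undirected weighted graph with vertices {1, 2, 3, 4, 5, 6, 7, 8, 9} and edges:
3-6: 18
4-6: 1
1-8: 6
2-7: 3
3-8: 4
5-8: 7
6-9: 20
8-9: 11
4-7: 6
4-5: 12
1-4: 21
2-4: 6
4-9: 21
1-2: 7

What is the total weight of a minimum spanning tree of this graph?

Sort edges by weight, then run Kruskal:
4-6 (1): add — endpoints in different components.
2-7 (3): add — endpoints in different components.
3-8 (4): add — endpoints in different components.
1-8 (6): add — endpoints in different components.
2-4 (6): add — endpoints in different components.
4-7 (6): skip — 4 and 7 already connected.
1-2 (7): add — endpoints in different components.
5-8 (7): add — endpoints in different components.
8-9 (11): add — endpoints in different components.
MST edges: 4-6, 2-7, 3-8, 1-8, 2-4, 1-2, 5-8, 8-9; total weight 1+3+4+6+6+7+7+11 = 45.

45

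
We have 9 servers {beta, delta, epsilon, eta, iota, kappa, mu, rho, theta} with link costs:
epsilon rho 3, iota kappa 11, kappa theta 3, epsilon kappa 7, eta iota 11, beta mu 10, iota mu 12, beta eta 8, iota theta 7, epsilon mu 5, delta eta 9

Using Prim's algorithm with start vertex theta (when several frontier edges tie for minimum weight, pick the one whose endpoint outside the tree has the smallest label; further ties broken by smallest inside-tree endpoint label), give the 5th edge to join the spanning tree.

iota-theta

Prim, starting at theta.
Step 1: cheapest edge leaving the tree is kappa theta (3); add kappa.
Step 2: cheapest edge leaving the tree is epsilon kappa (7); add epsilon.
Step 3: cheapest edge leaving the tree is epsilon rho (3); add rho.
Step 4: cheapest edge leaving the tree is epsilon mu (5); add mu.
Step 5: cheapest edge leaving the tree is iota theta (7); add iota.
Step 6: cheapest edge leaving the tree is beta mu (10); add beta.
Step 7: cheapest edge leaving the tree is beta eta (8); add eta.
Step 8: cheapest edge leaving the tree is delta eta (9); add delta.
The 5th edge added is iota theta.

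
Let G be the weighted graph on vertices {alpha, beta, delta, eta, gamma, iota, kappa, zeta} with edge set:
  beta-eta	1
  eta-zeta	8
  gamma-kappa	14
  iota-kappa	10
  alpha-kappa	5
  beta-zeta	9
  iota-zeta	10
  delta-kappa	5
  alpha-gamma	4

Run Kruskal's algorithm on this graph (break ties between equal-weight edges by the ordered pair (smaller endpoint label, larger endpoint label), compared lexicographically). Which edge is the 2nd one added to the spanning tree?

alpha-gamma

Sort edges by weight, then run Kruskal:
beta-eta (1): add — endpoints in different components.
alpha-gamma (4): add — endpoints in different components.
alpha-kappa (5): add — endpoints in different components.
delta-kappa (5): add — endpoints in different components.
eta-zeta (8): add — endpoints in different components.
beta-zeta (9): skip — beta and zeta already connected.
iota-kappa (10): add — endpoints in different components.
iota-zeta (10): add — endpoints in different components.
The 2nd edge added is alpha-gamma.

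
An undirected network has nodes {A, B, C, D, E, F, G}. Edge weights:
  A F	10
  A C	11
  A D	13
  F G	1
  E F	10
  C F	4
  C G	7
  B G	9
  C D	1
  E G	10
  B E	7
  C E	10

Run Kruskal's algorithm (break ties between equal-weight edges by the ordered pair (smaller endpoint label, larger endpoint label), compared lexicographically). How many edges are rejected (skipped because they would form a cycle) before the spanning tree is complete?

Kruskal's algorithm — process edges by increasing weight (ties by edge label):
C D (1): add. Components now {A} {B} {C,D} {E} {F} {G}
F G (1): add. Components now {A} {B} {C,D} {E} {F,G}
C F (4): add. Components now {A} {B} {C,D,F,G} {E}
B E (7): add. Components now {A} {B,E} {C,D,F,G}
C G (7): skip — C and G already connected.
B G (9): add. Components now {A} {B,C,D,E,F,G}
A F (10): add. Components now {A,B,C,D,E,F,G}
Edges rejected before the tree was complete: 1.

1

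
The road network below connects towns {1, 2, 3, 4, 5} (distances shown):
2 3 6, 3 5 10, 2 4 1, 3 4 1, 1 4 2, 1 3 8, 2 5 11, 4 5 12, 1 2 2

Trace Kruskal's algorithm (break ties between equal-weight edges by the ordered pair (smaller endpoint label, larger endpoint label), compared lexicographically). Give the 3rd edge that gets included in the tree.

Kruskal's algorithm — process edges by increasing weight (ties by edge label):
2 4 (1): add. Components now {1} {2,4} {3} {5}
3 4 (1): add. Components now {1} {2,3,4} {5}
1 2 (2): add. Components now {1,2,3,4} {5}
1 4 (2): skip — 1 and 4 already connected.
2 3 (6): skip — 2 and 3 already connected.
1 3 (8): skip — 1 and 3 already connected.
3 5 (10): add. Components now {1,2,3,4,5}
The 3rd edge added is 1 2.

1-2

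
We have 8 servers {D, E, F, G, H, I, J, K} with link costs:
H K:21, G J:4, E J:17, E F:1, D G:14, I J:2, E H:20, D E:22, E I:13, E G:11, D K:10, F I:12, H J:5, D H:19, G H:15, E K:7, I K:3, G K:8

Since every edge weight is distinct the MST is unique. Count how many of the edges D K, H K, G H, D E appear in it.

Kruskal: consider edges lightest-first.
E F (1): add — endpoints in different components.
I J (2): add — endpoints in different components.
I K (3): add — endpoints in different components.
G J (4): add — endpoints in different components.
H J (5): add — endpoints in different components.
E K (7): add — endpoints in different components.
G K (8): skip — G and K already connected.
D K (10): add — endpoints in different components.
MST edge set: {E F, I J, I K, G J, H J, E K, D K}.
Of the listed edges, {D K} are in the MST → 1.

1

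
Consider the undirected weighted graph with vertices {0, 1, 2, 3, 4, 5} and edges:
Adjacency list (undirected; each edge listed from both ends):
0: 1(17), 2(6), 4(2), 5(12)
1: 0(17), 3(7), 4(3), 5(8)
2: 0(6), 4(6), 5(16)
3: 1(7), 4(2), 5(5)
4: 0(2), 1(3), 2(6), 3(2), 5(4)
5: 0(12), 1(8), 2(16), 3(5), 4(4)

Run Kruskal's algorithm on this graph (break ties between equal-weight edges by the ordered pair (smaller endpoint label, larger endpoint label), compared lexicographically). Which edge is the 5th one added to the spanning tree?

Kruskal's algorithm — process edges by increasing weight (ties by edge label):
0—4 (2): add — endpoints in different components.
3—4 (2): add — endpoints in different components.
1—4 (3): add — endpoints in different components.
4—5 (4): add — endpoints in different components.
3—5 (5): skip — 3 and 5 already connected.
0—2 (6): add — endpoints in different components.
The 5th edge added is 0—2.

0-2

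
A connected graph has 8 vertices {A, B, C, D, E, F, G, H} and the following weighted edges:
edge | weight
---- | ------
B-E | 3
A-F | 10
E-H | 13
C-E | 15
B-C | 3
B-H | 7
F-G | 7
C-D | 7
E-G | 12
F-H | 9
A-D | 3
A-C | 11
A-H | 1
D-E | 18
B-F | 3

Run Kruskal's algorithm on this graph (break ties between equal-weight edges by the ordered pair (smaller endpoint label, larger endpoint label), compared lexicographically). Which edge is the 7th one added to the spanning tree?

F-G

Kruskal's algorithm — process edges by increasing weight (ties by edge label):
A-H (1): add — endpoints in different components.
A-D (3): add — endpoints in different components.
B-C (3): add — endpoints in different components.
B-E (3): add — endpoints in different components.
B-F (3): add — endpoints in different components.
B-H (7): add — endpoints in different components.
C-D (7): skip — C and D already connected.
F-G (7): add — endpoints in different components.
The 7th edge added is F-G.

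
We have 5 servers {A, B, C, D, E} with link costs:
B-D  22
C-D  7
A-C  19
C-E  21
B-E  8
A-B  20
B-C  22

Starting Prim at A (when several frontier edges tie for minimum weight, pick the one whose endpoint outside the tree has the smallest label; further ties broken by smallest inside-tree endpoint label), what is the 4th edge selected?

B-E

Prim's algorithm from A:
Step 1: frontier [A-C 19, A-B 20] → take A-C (19); add C.
Step 2: frontier [A-B 20, C-D 7, C-E 21, B-C 22] → take C-D (7); add D.
Step 3: frontier [A-B 20, C-E 21, B-C 22, B-D 22] → take A-B (20); add B.
Step 4: frontier [B-E 8, C-E 21] → take B-E (8); add E.
The 4th edge added is B-E.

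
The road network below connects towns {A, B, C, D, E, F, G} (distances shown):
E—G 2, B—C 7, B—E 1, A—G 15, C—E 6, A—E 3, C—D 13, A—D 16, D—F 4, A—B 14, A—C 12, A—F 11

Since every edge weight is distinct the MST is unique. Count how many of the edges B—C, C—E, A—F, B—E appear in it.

Kruskal: consider edges lightest-first.
B—E (1): add — endpoints in different components.
E—G (2): add — endpoints in different components.
A—E (3): add — endpoints in different components.
D—F (4): add — endpoints in different components.
C—E (6): add — endpoints in different components.
B—C (7): skip — B and C already connected.
A—F (11): add — endpoints in different components.
MST edge set: {B—E, E—G, A—E, D—F, C—E, A—F}.
Of the listed edges, {C—E, A—F, B—E} are in the MST → 3.

3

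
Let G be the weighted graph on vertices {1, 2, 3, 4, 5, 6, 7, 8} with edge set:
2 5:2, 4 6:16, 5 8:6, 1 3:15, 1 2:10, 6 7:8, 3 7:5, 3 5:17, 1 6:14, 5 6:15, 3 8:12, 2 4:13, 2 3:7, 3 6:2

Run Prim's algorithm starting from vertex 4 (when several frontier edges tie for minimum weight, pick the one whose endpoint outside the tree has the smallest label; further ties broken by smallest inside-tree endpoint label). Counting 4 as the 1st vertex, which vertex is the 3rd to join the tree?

Prim, starting at 4.
Step 1: frontier [2 4 13, 4 6 16] → take 2 4 (13); add 2.
Step 2: frontier [2 5 2, 2 3 7, 1 2 10, 4 6 16] → take 2 5 (2); add 5.
Step 3: frontier [2 3 7, 1 2 10, 4 6 16, 5 8 6, 5 6 15, 3 5 17] → take 5 8 (6); add 8.
Step 4: frontier [2 3 7, 1 2 10, 4 6 16, 5 6 15, 3 5 17, 3 8 12] → take 2 3 (7); add 3.
Step 5: frontier [1 2 10, 3 6 2, 3 7 5, 1 3 15, 4 6 16, 5 6 15] → take 3 6 (2); add 6.
Step 6: frontier [1 2 10, 3 7 5, 1 3 15, 6 7 8, 1 6 14] → take 3 7 (5); add 7.
Step 7: frontier [1 2 10, 1 3 15, 1 6 14] → take 1 2 (10); add 1.
Vertex order: 4, 2, 5, 8, 3, 6, 7, 1. The 3rd vertex is 5.

5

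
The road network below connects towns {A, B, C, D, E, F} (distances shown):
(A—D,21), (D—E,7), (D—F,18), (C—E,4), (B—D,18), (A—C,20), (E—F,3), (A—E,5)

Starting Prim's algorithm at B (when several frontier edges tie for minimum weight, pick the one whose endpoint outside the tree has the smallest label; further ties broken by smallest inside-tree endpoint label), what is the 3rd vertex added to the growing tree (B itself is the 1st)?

E

Prim's algorithm from B:
Step 1: cheapest edge leaving the tree is B—D (18); add D.
Step 2: cheapest edge leaving the tree is D—E (7); add E.
Step 3: cheapest edge leaving the tree is E—F (3); add F.
Step 4: cheapest edge leaving the tree is C—E (4); add C.
Step 5: cheapest edge leaving the tree is A—E (5); add A.
Vertex order: B, D, E, F, C, A. The 3rd vertex is E.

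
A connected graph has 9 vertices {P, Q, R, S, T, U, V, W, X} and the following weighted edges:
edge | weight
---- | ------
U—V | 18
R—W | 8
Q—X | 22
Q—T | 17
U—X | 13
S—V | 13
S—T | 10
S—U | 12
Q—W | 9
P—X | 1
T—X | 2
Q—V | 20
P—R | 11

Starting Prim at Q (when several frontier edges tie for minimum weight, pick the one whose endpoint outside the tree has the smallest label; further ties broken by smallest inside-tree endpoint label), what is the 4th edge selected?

Grow the tree from Q using Prim:
Step 1: frontier [Q—W 9, Q—T 17, Q—V 20, Q—X 22] → take Q—W (9); add W.
Step 2: frontier [Q—T 17, Q—V 20, Q—X 22, R—W 8] → take R—W (8); add R.
Step 3: frontier [Q—T 17, Q—V 20, Q—X 22, P—R 11] → take P—R (11); add P.
Step 4: frontier [P—X 1, Q—T 17, Q—V 20, Q—X 22] → take P—X (1); add X.
Step 5: frontier [Q—T 17, Q—V 20, T—X 2, U—X 13] → take T—X (2); add T.
Step 6: frontier [Q—V 20, S—T 10, U—X 13] → take S—T (10); add S.
Step 7: frontier [Q—V 20, S—U 12, S—V 13, U—X 13] → take S—U (12); add U.
Step 8: frontier [Q—V 20, S—V 13, U—V 18] → take S—V (13); add V.
The 4th edge added is P—X.

P-X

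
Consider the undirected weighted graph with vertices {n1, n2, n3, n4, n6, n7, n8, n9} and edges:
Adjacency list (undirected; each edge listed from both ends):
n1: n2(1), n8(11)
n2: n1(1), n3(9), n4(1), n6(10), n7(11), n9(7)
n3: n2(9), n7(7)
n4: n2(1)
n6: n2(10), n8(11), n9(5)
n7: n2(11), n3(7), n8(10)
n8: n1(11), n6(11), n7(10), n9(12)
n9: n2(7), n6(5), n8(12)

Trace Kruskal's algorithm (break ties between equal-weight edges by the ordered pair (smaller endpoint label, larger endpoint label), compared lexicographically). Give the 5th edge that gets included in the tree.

Sort edges by weight, then run Kruskal:
n1-n2 (1): add — endpoints in different components.
n2-n4 (1): add — endpoints in different components.
n6-n9 (5): add — endpoints in different components.
n2-n9 (7): add — endpoints in different components.
n3-n7 (7): add — endpoints in different components.
n2-n3 (9): add — endpoints in different components.
n2-n6 (10): skip — n2 and n6 already connected.
n7-n8 (10): add — endpoints in different components.
The 5th edge added is n3-n7.

n3-n7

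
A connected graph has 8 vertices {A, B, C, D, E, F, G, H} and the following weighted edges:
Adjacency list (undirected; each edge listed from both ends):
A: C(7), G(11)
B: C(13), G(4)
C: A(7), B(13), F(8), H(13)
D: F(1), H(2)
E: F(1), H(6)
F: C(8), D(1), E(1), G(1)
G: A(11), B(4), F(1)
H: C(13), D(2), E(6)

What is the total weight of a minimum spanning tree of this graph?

24

Grow the tree from H using Prim:
Step 1: frontier [D–H 2, E–H 6, C–H 13] → take D–H (2); add D.
Step 2: frontier [D–F 1, E–H 6, C–H 13] → take D–F (1); add F.
Step 3: frontier [E–F 1, F–G 1, C–F 8, E–H 6, C–H 13] → take E–F (1); add E.
Step 4: frontier [F–G 1, C–F 8, C–H 13] → take F–G (1); add G.
Step 5: frontier [C–F 8, B–G 4, A–G 11, C–H 13] → take B–G (4); add B.
Step 6: frontier [B–C 13, C–F 8, A–G 11, C–H 13] → take C–F (8); add C.
Step 7: frontier [A–C 7, A–G 11] → take A–C (7); add A.
MST edges: D–H, D–F, E–F, F–G, B–G, C–F, A–C; total weight 2+1+1+1+4+8+7 = 24.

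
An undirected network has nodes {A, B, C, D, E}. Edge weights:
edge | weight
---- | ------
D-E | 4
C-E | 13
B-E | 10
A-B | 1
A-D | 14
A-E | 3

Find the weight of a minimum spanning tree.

Prim, starting at E.
Step 1: cheapest edge leaving the tree is A-E (3); add A.
Step 2: cheapest edge leaving the tree is A-B (1); add B.
Step 3: cheapest edge leaving the tree is D-E (4); add D.
Step 4: cheapest edge leaving the tree is C-E (13); add C.
MST edges: A-E, A-B, D-E, C-E; total weight 3+1+4+13 = 21.

21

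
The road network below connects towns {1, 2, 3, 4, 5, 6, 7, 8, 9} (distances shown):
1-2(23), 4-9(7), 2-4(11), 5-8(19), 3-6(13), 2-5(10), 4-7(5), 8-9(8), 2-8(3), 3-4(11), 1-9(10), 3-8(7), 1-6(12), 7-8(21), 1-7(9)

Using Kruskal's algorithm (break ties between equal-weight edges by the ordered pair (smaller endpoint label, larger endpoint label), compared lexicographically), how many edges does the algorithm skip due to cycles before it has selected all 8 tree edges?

Sort edges by weight, then run Kruskal:
2-8 (3): add — endpoints in different components.
4-7 (5): add — endpoints in different components.
3-8 (7): add — endpoints in different components.
4-9 (7): add — endpoints in different components.
8-9 (8): add — endpoints in different components.
1-7 (9): add — endpoints in different components.
1-9 (10): skip — 1 and 9 already connected.
2-5 (10): add — endpoints in different components.
2-4 (11): skip — 2 and 4 already connected.
3-4 (11): skip — 3 and 4 already connected.
1-6 (12): add — endpoints in different components.
Edges rejected before the tree was complete: 3.

3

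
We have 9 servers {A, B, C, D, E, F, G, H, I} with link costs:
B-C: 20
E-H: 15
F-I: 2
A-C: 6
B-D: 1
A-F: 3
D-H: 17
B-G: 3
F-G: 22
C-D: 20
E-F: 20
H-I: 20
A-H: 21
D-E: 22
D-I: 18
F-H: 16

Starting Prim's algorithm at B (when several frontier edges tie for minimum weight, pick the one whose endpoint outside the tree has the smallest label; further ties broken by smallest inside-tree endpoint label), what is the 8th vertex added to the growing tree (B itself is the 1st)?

Prim's algorithm from B:
Step 1: cheapest edge leaving the tree is B-D (1); add D.
Step 2: cheapest edge leaving the tree is B-G (3); add G.
Step 3: cheapest edge leaving the tree is D-H (17); add H.
Step 4: cheapest edge leaving the tree is E-H (15); add E.
Step 5: cheapest edge leaving the tree is F-H (16); add F.
Step 6: cheapest edge leaving the tree is F-I (2); add I.
Step 7: cheapest edge leaving the tree is A-F (3); add A.
Step 8: cheapest edge leaving the tree is A-C (6); add C.
Vertex order: B, D, G, H, E, F, I, A, C. The 8th vertex is A.

A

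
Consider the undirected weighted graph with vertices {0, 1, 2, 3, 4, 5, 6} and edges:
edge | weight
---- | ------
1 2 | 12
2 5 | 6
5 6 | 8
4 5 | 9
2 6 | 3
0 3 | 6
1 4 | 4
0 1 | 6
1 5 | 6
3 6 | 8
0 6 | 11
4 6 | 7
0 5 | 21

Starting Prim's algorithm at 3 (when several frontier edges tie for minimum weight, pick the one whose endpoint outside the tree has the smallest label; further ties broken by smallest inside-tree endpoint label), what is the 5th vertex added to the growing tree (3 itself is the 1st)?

Grow the tree from 3 using Prim:
Step 1: cheapest edge leaving the tree is 0 3 (6); add 0.
Step 2: cheapest edge leaving the tree is 0 1 (6); add 1.
Step 3: cheapest edge leaving the tree is 1 4 (4); add 4.
Step 4: cheapest edge leaving the tree is 1 5 (6); add 5.
Step 5: cheapest edge leaving the tree is 2 5 (6); add 2.
Step 6: cheapest edge leaving the tree is 2 6 (3); add 6.
Vertex order: 3, 0, 1, 4, 5, 2, 6. The 5th vertex is 5.

5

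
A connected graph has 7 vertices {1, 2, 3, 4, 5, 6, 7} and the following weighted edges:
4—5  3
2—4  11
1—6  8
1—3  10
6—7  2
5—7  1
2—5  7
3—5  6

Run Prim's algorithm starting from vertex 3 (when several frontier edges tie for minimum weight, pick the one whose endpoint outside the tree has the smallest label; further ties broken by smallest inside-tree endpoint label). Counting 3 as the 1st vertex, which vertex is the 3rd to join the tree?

7

Prim, starting at 3.
Step 1: frontier [3—5 6, 1—3 10] → take 3—5 (6); add 5.
Step 2: frontier [1—3 10, 5—7 1, 4—5 3, 2—5 7] → take 5—7 (1); add 7.
Step 3: frontier [1—3 10, 4—5 3, 2—5 7, 6—7 2] → take 6—7 (2); add 6.
Step 4: frontier [1—3 10, 4—5 3, 2—5 7, 1—6 8] → take 4—5 (3); add 4.
Step 5: frontier [1—3 10, 2—4 11, 2—5 7, 1—6 8] → take 2—5 (7); add 2.
Step 6: frontier [1—3 10, 1—6 8] → take 1—6 (8); add 1.
Vertex order: 3, 5, 7, 6, 4, 2, 1. The 3rd vertex is 7.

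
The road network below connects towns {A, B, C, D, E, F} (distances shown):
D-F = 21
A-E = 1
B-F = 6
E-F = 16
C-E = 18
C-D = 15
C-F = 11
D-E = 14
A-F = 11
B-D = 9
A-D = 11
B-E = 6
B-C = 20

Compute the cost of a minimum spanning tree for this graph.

33

Prim, starting at C.
Step 1: cheapest edge leaving the tree is C-F (11); add F.
Step 2: cheapest edge leaving the tree is B-F (6); add B.
Step 3: cheapest edge leaving the tree is B-E (6); add E.
Step 4: cheapest edge leaving the tree is A-E (1); add A.
Step 5: cheapest edge leaving the tree is B-D (9); add D.
MST edges: C-F, B-F, B-E, A-E, B-D; total weight 11+6+6+1+9 = 33.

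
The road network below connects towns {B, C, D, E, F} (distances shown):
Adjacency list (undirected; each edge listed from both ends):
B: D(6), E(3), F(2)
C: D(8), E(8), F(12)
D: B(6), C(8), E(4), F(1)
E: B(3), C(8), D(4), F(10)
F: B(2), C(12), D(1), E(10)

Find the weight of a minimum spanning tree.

14

Grow the tree from F using Prim:
Step 1: frontier [D-F 1, B-F 2, E-F 10, C-F 12] → take D-F (1); add D.
Step 2: frontier [D-E 4, B-D 6, C-D 8, B-F 2, E-F 10, C-F 12] → take B-F (2); add B.
Step 3: frontier [B-E 3, D-E 4, C-D 8, E-F 10, C-F 12] → take B-E (3); add E.
Step 4: frontier [C-D 8, C-E 8, C-F 12] → take C-D (8); add C.
MST edges: D-F, B-F, B-E, C-D; total weight 1+2+3+8 = 14.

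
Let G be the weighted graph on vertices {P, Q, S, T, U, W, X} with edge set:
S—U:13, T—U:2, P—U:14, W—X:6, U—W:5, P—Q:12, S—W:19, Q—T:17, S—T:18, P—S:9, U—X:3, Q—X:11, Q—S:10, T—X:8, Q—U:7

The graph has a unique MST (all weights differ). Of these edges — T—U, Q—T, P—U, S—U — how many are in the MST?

1

Sort edges by weight, then run Kruskal:
T—U (2): add. Components now {P} {Q} {X} {W} {T,U} {S}
U—X (3): add. Components now {P} {Q} {T,U,X} {W} {S}
U—W (5): add. Components now {P} {Q} {T,U,W,X} {S}
W—X (6): skip — X and W already connected.
Q—U (7): add. Components now {P} {Q,T,U,W,X} {S}
T—X (8): skip — X and T already connected.
P—S (9): add. Components now {P,S} {Q,T,U,W,X}
Q—S (10): add. Components now {P,Q,S,T,U,W,X}
MST edge set: {T—U, U—X, U—W, Q—U, P—S, Q—S}.
Of the listed edges, {T—U} are in the MST → 1.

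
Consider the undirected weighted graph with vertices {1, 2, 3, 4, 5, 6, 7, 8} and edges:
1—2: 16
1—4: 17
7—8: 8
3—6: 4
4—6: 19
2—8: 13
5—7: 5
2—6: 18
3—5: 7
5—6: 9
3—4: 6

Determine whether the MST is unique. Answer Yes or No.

Kruskal's algorithm — process edges by increasing weight (ties by edge label):
3—6 (4): add — endpoints in different components.
5—7 (5): add — endpoints in different components.
3—4 (6): add — endpoints in different components.
3—5 (7): add — endpoints in different components.
7—8 (8): add — endpoints in different components.
5—6 (9): skip — 5 and 6 already connected.
2—8 (13): add — endpoints in different components.
1—2 (16): add — endpoints in different components.
Every non-tree edge has weight strictly greater than the heaviest edge on the tree path between its endpoints, so the MST is unique.

Yes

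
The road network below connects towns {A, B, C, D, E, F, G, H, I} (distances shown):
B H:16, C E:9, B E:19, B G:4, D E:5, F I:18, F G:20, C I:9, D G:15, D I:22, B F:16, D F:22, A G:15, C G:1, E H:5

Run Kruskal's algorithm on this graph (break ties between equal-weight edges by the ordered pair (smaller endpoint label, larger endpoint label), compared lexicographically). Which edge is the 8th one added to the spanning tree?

Kruskal's algorithm — process edges by increasing weight (ties by edge label):
C G (1): add — endpoints in different components.
B G (4): add — endpoints in different components.
D E (5): add — endpoints in different components.
E H (5): add — endpoints in different components.
C E (9): add — endpoints in different components.
C I (9): add — endpoints in different components.
A G (15): add — endpoints in different components.
D G (15): skip — D and G already connected.
B F (16): add — endpoints in different components.
The 8th edge added is B F.

B-F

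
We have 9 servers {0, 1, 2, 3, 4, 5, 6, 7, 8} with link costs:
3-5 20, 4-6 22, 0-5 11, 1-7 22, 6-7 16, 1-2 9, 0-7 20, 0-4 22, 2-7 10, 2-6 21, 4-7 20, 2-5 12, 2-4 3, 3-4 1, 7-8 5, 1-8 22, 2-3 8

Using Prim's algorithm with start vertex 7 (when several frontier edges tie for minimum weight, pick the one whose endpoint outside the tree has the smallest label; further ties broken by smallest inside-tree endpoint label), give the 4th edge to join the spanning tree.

Prim, starting at 7.
Step 1: cheapest edge leaving the tree is 7-8 (5); add 8.
Step 2: cheapest edge leaving the tree is 2-7 (10); add 2.
Step 3: cheapest edge leaving the tree is 2-4 (3); add 4.
Step 4: cheapest edge leaving the tree is 3-4 (1); add 3.
Step 5: cheapest edge leaving the tree is 1-2 (9); add 1.
Step 6: cheapest edge leaving the tree is 2-5 (12); add 5.
Step 7: cheapest edge leaving the tree is 0-5 (11); add 0.
Step 8: cheapest edge leaving the tree is 6-7 (16); add 6.
The 4th edge added is 3-4.

3-4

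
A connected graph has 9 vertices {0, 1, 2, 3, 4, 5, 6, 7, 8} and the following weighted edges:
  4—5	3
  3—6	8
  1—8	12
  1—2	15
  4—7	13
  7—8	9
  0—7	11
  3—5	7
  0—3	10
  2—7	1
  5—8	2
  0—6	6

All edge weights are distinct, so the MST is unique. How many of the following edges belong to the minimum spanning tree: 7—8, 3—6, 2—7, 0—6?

4

Sort edges by weight, then run Kruskal:
2—7 (1): add — endpoints in different components.
5—8 (2): add — endpoints in different components.
4—5 (3): add — endpoints in different components.
0—6 (6): add — endpoints in different components.
3—5 (7): add — endpoints in different components.
3—6 (8): add — endpoints in different components.
7—8 (9): add — endpoints in different components.
0—3 (10): skip — 0 and 3 already connected.
0—7 (11): skip — 0 and 7 already connected.
1—8 (12): add — endpoints in different components.
MST edge set: {2—7, 5—8, 4—5, 0—6, 3—5, 3—6, 7—8, 1—8}.
Of the listed edges, {7—8, 3—6, 2—7, 0—6} are in the MST → 4.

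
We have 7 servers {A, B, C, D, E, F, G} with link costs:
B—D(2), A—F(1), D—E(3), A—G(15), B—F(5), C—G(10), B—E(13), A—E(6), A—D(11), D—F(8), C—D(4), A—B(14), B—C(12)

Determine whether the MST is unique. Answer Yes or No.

Kruskal's algorithm — process edges by increasing weight (ties by edge label):
A—F (1): add. Components now {A,F} {B} {C} {D} {E} {G}
B—D (2): add. Components now {A,F} {B,D} {C} {E} {G}
D—E (3): add. Components now {A,F} {B,D,E} {C} {G}
C—D (4): add. Components now {A,F} {B,C,D,E} {G}
B—F (5): add. Components now {A,B,C,D,E,F} {G}
A—E (6): skip — A and E already connected.
D—F (8): skip — D and F already connected.
C—G (10): add. Components now {A,B,C,D,E,F,G}
Every non-tree edge has weight strictly greater than the heaviest edge on the tree path between its endpoints, so the MST is unique.

Yes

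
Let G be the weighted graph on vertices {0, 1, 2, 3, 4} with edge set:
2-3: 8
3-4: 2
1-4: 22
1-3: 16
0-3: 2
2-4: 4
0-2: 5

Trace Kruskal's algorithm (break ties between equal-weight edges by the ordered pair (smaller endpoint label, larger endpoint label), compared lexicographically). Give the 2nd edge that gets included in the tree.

Sort edges by weight, then run Kruskal:
0-3 (2): add. Components now {0,3} {1} {2} {4}
3-4 (2): add. Components now {0,3,4} {1} {2}
2-4 (4): add. Components now {0,2,3,4} {1}
0-2 (5): skip — 0 and 2 already connected.
2-3 (8): skip — 2 and 3 already connected.
1-3 (16): add. Components now {0,1,2,3,4}
The 2nd edge added is 3-4.

3-4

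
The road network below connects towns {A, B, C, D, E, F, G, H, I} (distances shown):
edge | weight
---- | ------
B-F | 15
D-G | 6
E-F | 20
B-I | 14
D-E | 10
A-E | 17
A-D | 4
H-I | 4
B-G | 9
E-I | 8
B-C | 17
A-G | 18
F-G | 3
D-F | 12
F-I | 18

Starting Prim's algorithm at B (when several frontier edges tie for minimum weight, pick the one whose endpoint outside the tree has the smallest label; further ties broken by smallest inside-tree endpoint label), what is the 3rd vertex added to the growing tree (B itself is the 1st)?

F

Prim's algorithm from B:
Step 1: cheapest edge leaving the tree is B-G (9); add G.
Step 2: cheapest edge leaving the tree is F-G (3); add F.
Step 3: cheapest edge leaving the tree is D-G (6); add D.
Step 4: cheapest edge leaving the tree is A-D (4); add A.
Step 5: cheapest edge leaving the tree is D-E (10); add E.
Step 6: cheapest edge leaving the tree is E-I (8); add I.
Step 7: cheapest edge leaving the tree is H-I (4); add H.
Step 8: cheapest edge leaving the tree is B-C (17); add C.
Vertex order: B, G, F, D, A, E, I, H, C. The 3rd vertex is F.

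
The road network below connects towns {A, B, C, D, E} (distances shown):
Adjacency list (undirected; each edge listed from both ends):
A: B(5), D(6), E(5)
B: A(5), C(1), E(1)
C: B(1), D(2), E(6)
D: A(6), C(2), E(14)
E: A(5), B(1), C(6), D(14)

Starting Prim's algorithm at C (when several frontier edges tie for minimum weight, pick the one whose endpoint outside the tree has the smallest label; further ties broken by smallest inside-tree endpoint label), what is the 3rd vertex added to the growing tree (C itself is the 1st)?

E

Grow the tree from C using Prim:
Step 1: cheapest edge leaving the tree is B C (1); add B.
Step 2: cheapest edge leaving the tree is B E (1); add E.
Step 3: cheapest edge leaving the tree is C D (2); add D.
Step 4: cheapest edge leaving the tree is A B (5); add A.
Vertex order: C, B, E, D, A. The 3rd vertex is E.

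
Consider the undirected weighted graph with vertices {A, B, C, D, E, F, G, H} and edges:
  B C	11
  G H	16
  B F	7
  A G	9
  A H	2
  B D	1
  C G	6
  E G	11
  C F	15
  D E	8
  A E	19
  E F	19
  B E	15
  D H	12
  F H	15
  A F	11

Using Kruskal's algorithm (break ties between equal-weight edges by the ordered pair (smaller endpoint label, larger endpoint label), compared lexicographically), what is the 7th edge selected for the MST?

A-F

Sort edges by weight, then run Kruskal:
B D (1): add — endpoints in different components.
A H (2): add — endpoints in different components.
C G (6): add — endpoints in different components.
B F (7): add — endpoints in different components.
D E (8): add — endpoints in different components.
A G (9): add — endpoints in different components.
A F (11): add — endpoints in different components.
The 7th edge added is A F.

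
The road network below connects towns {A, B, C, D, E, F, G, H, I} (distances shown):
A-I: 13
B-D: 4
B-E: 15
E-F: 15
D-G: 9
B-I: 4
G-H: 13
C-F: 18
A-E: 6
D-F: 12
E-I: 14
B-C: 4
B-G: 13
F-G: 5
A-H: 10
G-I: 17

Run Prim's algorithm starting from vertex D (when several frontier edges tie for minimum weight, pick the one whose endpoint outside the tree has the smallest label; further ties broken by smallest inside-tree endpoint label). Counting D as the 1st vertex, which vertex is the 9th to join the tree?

Prim, starting at D.
Step 1: cheapest edge leaving the tree is B-D (4); add B.
Step 2: cheapest edge leaving the tree is B-C (4); add C.
Step 3: cheapest edge leaving the tree is B-I (4); add I.
Step 4: cheapest edge leaving the tree is D-G (9); add G.
Step 5: cheapest edge leaving the tree is F-G (5); add F.
Step 6: cheapest edge leaving the tree is A-I (13); add A.
Step 7: cheapest edge leaving the tree is A-E (6); add E.
Step 8: cheapest edge leaving the tree is A-H (10); add H.
Vertex order: D, B, C, I, G, F, A, E, H. The 9th vertex is H.

H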